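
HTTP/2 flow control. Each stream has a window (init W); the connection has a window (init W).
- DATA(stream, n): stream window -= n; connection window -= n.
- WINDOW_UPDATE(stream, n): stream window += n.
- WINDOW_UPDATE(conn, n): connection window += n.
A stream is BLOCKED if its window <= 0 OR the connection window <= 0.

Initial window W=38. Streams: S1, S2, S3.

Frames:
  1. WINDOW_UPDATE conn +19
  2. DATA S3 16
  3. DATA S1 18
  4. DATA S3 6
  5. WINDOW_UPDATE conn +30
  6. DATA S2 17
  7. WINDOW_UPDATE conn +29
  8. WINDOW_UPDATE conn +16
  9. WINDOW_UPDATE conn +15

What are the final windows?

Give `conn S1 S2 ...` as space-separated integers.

Op 1: conn=57 S1=38 S2=38 S3=38 blocked=[]
Op 2: conn=41 S1=38 S2=38 S3=22 blocked=[]
Op 3: conn=23 S1=20 S2=38 S3=22 blocked=[]
Op 4: conn=17 S1=20 S2=38 S3=16 blocked=[]
Op 5: conn=47 S1=20 S2=38 S3=16 blocked=[]
Op 6: conn=30 S1=20 S2=21 S3=16 blocked=[]
Op 7: conn=59 S1=20 S2=21 S3=16 blocked=[]
Op 8: conn=75 S1=20 S2=21 S3=16 blocked=[]
Op 9: conn=90 S1=20 S2=21 S3=16 blocked=[]

Answer: 90 20 21 16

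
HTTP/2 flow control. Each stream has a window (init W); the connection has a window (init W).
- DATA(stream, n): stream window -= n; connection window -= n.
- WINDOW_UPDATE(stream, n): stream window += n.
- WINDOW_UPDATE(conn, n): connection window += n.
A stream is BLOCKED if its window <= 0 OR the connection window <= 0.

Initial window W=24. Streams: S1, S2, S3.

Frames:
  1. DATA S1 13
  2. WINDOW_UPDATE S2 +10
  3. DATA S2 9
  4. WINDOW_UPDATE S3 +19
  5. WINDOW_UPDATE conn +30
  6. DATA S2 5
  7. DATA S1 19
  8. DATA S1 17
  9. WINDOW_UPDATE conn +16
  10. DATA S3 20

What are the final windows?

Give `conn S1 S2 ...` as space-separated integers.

Op 1: conn=11 S1=11 S2=24 S3=24 blocked=[]
Op 2: conn=11 S1=11 S2=34 S3=24 blocked=[]
Op 3: conn=2 S1=11 S2=25 S3=24 blocked=[]
Op 4: conn=2 S1=11 S2=25 S3=43 blocked=[]
Op 5: conn=32 S1=11 S2=25 S3=43 blocked=[]
Op 6: conn=27 S1=11 S2=20 S3=43 blocked=[]
Op 7: conn=8 S1=-8 S2=20 S3=43 blocked=[1]
Op 8: conn=-9 S1=-25 S2=20 S3=43 blocked=[1, 2, 3]
Op 9: conn=7 S1=-25 S2=20 S3=43 blocked=[1]
Op 10: conn=-13 S1=-25 S2=20 S3=23 blocked=[1, 2, 3]

Answer: -13 -25 20 23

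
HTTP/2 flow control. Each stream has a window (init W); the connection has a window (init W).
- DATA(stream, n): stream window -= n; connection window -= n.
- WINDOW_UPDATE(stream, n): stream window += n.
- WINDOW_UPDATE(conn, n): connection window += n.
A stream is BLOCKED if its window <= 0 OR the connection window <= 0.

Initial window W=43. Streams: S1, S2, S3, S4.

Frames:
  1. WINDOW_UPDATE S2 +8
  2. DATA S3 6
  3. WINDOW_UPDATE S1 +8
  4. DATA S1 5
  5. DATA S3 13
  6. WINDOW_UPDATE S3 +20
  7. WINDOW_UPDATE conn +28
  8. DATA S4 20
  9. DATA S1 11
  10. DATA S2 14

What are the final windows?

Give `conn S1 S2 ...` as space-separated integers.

Answer: 2 35 37 44 23

Derivation:
Op 1: conn=43 S1=43 S2=51 S3=43 S4=43 blocked=[]
Op 2: conn=37 S1=43 S2=51 S3=37 S4=43 blocked=[]
Op 3: conn=37 S1=51 S2=51 S3=37 S4=43 blocked=[]
Op 4: conn=32 S1=46 S2=51 S3=37 S4=43 blocked=[]
Op 5: conn=19 S1=46 S2=51 S3=24 S4=43 blocked=[]
Op 6: conn=19 S1=46 S2=51 S3=44 S4=43 blocked=[]
Op 7: conn=47 S1=46 S2=51 S3=44 S4=43 blocked=[]
Op 8: conn=27 S1=46 S2=51 S3=44 S4=23 blocked=[]
Op 9: conn=16 S1=35 S2=51 S3=44 S4=23 blocked=[]
Op 10: conn=2 S1=35 S2=37 S3=44 S4=23 blocked=[]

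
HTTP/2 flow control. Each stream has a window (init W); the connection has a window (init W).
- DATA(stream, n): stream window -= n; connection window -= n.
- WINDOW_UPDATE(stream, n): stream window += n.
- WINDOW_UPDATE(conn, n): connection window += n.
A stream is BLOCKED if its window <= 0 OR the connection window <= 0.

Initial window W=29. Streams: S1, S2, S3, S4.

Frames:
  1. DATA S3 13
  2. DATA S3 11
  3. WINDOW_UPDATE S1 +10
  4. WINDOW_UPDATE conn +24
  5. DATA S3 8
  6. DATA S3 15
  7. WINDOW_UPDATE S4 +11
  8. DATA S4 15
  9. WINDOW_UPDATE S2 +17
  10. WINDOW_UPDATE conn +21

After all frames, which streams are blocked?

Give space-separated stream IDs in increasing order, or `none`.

Answer: S3

Derivation:
Op 1: conn=16 S1=29 S2=29 S3=16 S4=29 blocked=[]
Op 2: conn=5 S1=29 S2=29 S3=5 S4=29 blocked=[]
Op 3: conn=5 S1=39 S2=29 S3=5 S4=29 blocked=[]
Op 4: conn=29 S1=39 S2=29 S3=5 S4=29 blocked=[]
Op 5: conn=21 S1=39 S2=29 S3=-3 S4=29 blocked=[3]
Op 6: conn=6 S1=39 S2=29 S3=-18 S4=29 blocked=[3]
Op 7: conn=6 S1=39 S2=29 S3=-18 S4=40 blocked=[3]
Op 8: conn=-9 S1=39 S2=29 S3=-18 S4=25 blocked=[1, 2, 3, 4]
Op 9: conn=-9 S1=39 S2=46 S3=-18 S4=25 blocked=[1, 2, 3, 4]
Op 10: conn=12 S1=39 S2=46 S3=-18 S4=25 blocked=[3]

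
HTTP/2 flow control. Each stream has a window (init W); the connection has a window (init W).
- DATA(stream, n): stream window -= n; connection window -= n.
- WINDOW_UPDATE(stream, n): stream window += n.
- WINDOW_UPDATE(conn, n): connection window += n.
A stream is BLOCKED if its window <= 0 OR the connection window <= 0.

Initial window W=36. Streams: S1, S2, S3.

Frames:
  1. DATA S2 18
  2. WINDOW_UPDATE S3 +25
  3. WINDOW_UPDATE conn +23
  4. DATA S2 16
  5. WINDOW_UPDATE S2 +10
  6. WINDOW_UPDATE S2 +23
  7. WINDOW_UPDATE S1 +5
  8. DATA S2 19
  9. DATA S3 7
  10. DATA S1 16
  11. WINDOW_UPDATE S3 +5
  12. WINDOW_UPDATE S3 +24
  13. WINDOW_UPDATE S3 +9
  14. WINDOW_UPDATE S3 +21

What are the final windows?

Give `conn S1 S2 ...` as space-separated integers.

Answer: -17 25 16 113

Derivation:
Op 1: conn=18 S1=36 S2=18 S3=36 blocked=[]
Op 2: conn=18 S1=36 S2=18 S3=61 blocked=[]
Op 3: conn=41 S1=36 S2=18 S3=61 blocked=[]
Op 4: conn=25 S1=36 S2=2 S3=61 blocked=[]
Op 5: conn=25 S1=36 S2=12 S3=61 blocked=[]
Op 6: conn=25 S1=36 S2=35 S3=61 blocked=[]
Op 7: conn=25 S1=41 S2=35 S3=61 blocked=[]
Op 8: conn=6 S1=41 S2=16 S3=61 blocked=[]
Op 9: conn=-1 S1=41 S2=16 S3=54 blocked=[1, 2, 3]
Op 10: conn=-17 S1=25 S2=16 S3=54 blocked=[1, 2, 3]
Op 11: conn=-17 S1=25 S2=16 S3=59 blocked=[1, 2, 3]
Op 12: conn=-17 S1=25 S2=16 S3=83 blocked=[1, 2, 3]
Op 13: conn=-17 S1=25 S2=16 S3=92 blocked=[1, 2, 3]
Op 14: conn=-17 S1=25 S2=16 S3=113 blocked=[1, 2, 3]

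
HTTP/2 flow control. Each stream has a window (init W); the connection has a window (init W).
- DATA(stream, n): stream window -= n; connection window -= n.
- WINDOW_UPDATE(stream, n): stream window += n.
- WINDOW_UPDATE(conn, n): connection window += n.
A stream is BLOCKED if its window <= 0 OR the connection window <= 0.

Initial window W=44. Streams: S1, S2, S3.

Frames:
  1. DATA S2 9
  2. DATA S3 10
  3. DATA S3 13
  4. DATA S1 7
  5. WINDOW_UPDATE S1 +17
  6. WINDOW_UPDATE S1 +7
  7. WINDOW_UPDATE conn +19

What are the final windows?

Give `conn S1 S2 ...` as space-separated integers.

Op 1: conn=35 S1=44 S2=35 S3=44 blocked=[]
Op 2: conn=25 S1=44 S2=35 S3=34 blocked=[]
Op 3: conn=12 S1=44 S2=35 S3=21 blocked=[]
Op 4: conn=5 S1=37 S2=35 S3=21 blocked=[]
Op 5: conn=5 S1=54 S2=35 S3=21 blocked=[]
Op 6: conn=5 S1=61 S2=35 S3=21 blocked=[]
Op 7: conn=24 S1=61 S2=35 S3=21 blocked=[]

Answer: 24 61 35 21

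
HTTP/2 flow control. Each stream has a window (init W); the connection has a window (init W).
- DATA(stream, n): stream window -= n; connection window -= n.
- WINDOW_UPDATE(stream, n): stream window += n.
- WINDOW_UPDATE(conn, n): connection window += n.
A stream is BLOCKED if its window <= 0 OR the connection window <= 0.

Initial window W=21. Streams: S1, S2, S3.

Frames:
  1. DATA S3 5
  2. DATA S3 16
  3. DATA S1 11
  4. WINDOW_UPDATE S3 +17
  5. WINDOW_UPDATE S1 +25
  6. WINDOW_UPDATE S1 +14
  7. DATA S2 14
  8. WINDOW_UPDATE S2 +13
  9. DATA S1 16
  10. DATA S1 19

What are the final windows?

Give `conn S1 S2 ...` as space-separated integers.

Op 1: conn=16 S1=21 S2=21 S3=16 blocked=[]
Op 2: conn=0 S1=21 S2=21 S3=0 blocked=[1, 2, 3]
Op 3: conn=-11 S1=10 S2=21 S3=0 blocked=[1, 2, 3]
Op 4: conn=-11 S1=10 S2=21 S3=17 blocked=[1, 2, 3]
Op 5: conn=-11 S1=35 S2=21 S3=17 blocked=[1, 2, 3]
Op 6: conn=-11 S1=49 S2=21 S3=17 blocked=[1, 2, 3]
Op 7: conn=-25 S1=49 S2=7 S3=17 blocked=[1, 2, 3]
Op 8: conn=-25 S1=49 S2=20 S3=17 blocked=[1, 2, 3]
Op 9: conn=-41 S1=33 S2=20 S3=17 blocked=[1, 2, 3]
Op 10: conn=-60 S1=14 S2=20 S3=17 blocked=[1, 2, 3]

Answer: -60 14 20 17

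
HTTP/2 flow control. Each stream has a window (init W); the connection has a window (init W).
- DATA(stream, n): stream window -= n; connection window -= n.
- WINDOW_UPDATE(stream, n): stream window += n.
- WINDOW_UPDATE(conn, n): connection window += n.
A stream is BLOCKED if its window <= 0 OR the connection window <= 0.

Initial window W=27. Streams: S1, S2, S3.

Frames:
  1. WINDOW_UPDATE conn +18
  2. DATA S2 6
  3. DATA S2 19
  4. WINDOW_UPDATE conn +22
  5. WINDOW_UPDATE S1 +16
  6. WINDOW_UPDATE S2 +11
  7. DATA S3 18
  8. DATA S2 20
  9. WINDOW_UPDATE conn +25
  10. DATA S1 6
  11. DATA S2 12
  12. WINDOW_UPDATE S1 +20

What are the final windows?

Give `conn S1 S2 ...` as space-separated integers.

Answer: 11 57 -19 9

Derivation:
Op 1: conn=45 S1=27 S2=27 S3=27 blocked=[]
Op 2: conn=39 S1=27 S2=21 S3=27 blocked=[]
Op 3: conn=20 S1=27 S2=2 S3=27 blocked=[]
Op 4: conn=42 S1=27 S2=2 S3=27 blocked=[]
Op 5: conn=42 S1=43 S2=2 S3=27 blocked=[]
Op 6: conn=42 S1=43 S2=13 S3=27 blocked=[]
Op 7: conn=24 S1=43 S2=13 S3=9 blocked=[]
Op 8: conn=4 S1=43 S2=-7 S3=9 blocked=[2]
Op 9: conn=29 S1=43 S2=-7 S3=9 blocked=[2]
Op 10: conn=23 S1=37 S2=-7 S3=9 blocked=[2]
Op 11: conn=11 S1=37 S2=-19 S3=9 blocked=[2]
Op 12: conn=11 S1=57 S2=-19 S3=9 blocked=[2]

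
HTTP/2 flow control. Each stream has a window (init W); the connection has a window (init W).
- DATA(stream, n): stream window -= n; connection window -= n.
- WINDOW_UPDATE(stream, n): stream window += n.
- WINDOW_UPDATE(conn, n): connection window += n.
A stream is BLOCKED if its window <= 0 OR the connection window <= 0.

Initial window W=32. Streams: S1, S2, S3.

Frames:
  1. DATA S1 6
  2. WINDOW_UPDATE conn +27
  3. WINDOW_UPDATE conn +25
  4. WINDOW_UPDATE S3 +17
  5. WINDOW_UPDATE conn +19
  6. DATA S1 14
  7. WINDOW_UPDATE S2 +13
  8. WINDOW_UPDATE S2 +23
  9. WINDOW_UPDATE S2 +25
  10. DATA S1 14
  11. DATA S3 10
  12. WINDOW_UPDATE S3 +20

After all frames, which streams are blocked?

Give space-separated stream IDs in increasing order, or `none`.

Answer: S1

Derivation:
Op 1: conn=26 S1=26 S2=32 S3=32 blocked=[]
Op 2: conn=53 S1=26 S2=32 S3=32 blocked=[]
Op 3: conn=78 S1=26 S2=32 S3=32 blocked=[]
Op 4: conn=78 S1=26 S2=32 S3=49 blocked=[]
Op 5: conn=97 S1=26 S2=32 S3=49 blocked=[]
Op 6: conn=83 S1=12 S2=32 S3=49 blocked=[]
Op 7: conn=83 S1=12 S2=45 S3=49 blocked=[]
Op 8: conn=83 S1=12 S2=68 S3=49 blocked=[]
Op 9: conn=83 S1=12 S2=93 S3=49 blocked=[]
Op 10: conn=69 S1=-2 S2=93 S3=49 blocked=[1]
Op 11: conn=59 S1=-2 S2=93 S3=39 blocked=[1]
Op 12: conn=59 S1=-2 S2=93 S3=59 blocked=[1]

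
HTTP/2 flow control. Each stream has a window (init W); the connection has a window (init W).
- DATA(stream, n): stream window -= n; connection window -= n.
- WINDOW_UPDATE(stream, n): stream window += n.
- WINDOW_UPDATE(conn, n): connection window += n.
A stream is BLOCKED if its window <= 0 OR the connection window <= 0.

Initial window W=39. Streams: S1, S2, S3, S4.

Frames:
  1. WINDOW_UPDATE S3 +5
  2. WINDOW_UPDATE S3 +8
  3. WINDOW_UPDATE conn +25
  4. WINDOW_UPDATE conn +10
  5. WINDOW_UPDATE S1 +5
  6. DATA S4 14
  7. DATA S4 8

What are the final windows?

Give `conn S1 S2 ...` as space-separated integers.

Answer: 52 44 39 52 17

Derivation:
Op 1: conn=39 S1=39 S2=39 S3=44 S4=39 blocked=[]
Op 2: conn=39 S1=39 S2=39 S3=52 S4=39 blocked=[]
Op 3: conn=64 S1=39 S2=39 S3=52 S4=39 blocked=[]
Op 4: conn=74 S1=39 S2=39 S3=52 S4=39 blocked=[]
Op 5: conn=74 S1=44 S2=39 S3=52 S4=39 blocked=[]
Op 6: conn=60 S1=44 S2=39 S3=52 S4=25 blocked=[]
Op 7: conn=52 S1=44 S2=39 S3=52 S4=17 blocked=[]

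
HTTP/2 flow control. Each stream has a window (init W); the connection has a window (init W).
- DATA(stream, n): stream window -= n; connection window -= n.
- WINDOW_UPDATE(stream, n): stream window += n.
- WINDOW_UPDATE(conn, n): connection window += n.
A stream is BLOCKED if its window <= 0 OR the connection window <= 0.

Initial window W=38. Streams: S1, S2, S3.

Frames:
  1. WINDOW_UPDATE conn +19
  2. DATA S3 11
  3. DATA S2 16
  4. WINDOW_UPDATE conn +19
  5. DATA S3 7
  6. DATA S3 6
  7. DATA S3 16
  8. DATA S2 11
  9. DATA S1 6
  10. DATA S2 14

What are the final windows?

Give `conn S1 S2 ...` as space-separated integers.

Op 1: conn=57 S1=38 S2=38 S3=38 blocked=[]
Op 2: conn=46 S1=38 S2=38 S3=27 blocked=[]
Op 3: conn=30 S1=38 S2=22 S3=27 blocked=[]
Op 4: conn=49 S1=38 S2=22 S3=27 blocked=[]
Op 5: conn=42 S1=38 S2=22 S3=20 blocked=[]
Op 6: conn=36 S1=38 S2=22 S3=14 blocked=[]
Op 7: conn=20 S1=38 S2=22 S3=-2 blocked=[3]
Op 8: conn=9 S1=38 S2=11 S3=-2 blocked=[3]
Op 9: conn=3 S1=32 S2=11 S3=-2 blocked=[3]
Op 10: conn=-11 S1=32 S2=-3 S3=-2 blocked=[1, 2, 3]

Answer: -11 32 -3 -2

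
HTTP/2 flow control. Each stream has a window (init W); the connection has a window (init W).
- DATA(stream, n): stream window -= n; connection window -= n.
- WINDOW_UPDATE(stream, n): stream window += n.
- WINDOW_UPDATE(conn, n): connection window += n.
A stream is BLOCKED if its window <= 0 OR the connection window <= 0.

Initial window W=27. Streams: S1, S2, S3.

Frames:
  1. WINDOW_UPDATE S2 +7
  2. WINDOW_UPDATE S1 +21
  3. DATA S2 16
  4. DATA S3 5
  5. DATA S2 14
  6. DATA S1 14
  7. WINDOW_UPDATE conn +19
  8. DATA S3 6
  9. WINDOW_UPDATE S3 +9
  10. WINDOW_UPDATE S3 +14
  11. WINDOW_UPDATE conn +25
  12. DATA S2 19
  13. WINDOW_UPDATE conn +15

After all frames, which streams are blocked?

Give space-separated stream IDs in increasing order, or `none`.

Answer: S2

Derivation:
Op 1: conn=27 S1=27 S2=34 S3=27 blocked=[]
Op 2: conn=27 S1=48 S2=34 S3=27 blocked=[]
Op 3: conn=11 S1=48 S2=18 S3=27 blocked=[]
Op 4: conn=6 S1=48 S2=18 S3=22 blocked=[]
Op 5: conn=-8 S1=48 S2=4 S3=22 blocked=[1, 2, 3]
Op 6: conn=-22 S1=34 S2=4 S3=22 blocked=[1, 2, 3]
Op 7: conn=-3 S1=34 S2=4 S3=22 blocked=[1, 2, 3]
Op 8: conn=-9 S1=34 S2=4 S3=16 blocked=[1, 2, 3]
Op 9: conn=-9 S1=34 S2=4 S3=25 blocked=[1, 2, 3]
Op 10: conn=-9 S1=34 S2=4 S3=39 blocked=[1, 2, 3]
Op 11: conn=16 S1=34 S2=4 S3=39 blocked=[]
Op 12: conn=-3 S1=34 S2=-15 S3=39 blocked=[1, 2, 3]
Op 13: conn=12 S1=34 S2=-15 S3=39 blocked=[2]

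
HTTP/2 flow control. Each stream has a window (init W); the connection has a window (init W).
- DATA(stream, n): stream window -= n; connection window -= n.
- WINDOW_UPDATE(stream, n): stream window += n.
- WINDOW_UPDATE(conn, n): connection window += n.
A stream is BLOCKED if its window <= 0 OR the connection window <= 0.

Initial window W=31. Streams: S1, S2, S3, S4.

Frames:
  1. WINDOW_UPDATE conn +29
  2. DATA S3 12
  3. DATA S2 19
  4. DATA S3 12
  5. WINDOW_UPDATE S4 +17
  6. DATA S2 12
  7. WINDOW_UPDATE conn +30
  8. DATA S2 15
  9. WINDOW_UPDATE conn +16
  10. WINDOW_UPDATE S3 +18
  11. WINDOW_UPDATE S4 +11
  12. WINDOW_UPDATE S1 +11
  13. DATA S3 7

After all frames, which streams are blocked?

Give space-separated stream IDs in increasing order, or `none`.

Op 1: conn=60 S1=31 S2=31 S3=31 S4=31 blocked=[]
Op 2: conn=48 S1=31 S2=31 S3=19 S4=31 blocked=[]
Op 3: conn=29 S1=31 S2=12 S3=19 S4=31 blocked=[]
Op 4: conn=17 S1=31 S2=12 S3=7 S4=31 blocked=[]
Op 5: conn=17 S1=31 S2=12 S3=7 S4=48 blocked=[]
Op 6: conn=5 S1=31 S2=0 S3=7 S4=48 blocked=[2]
Op 7: conn=35 S1=31 S2=0 S3=7 S4=48 blocked=[2]
Op 8: conn=20 S1=31 S2=-15 S3=7 S4=48 blocked=[2]
Op 9: conn=36 S1=31 S2=-15 S3=7 S4=48 blocked=[2]
Op 10: conn=36 S1=31 S2=-15 S3=25 S4=48 blocked=[2]
Op 11: conn=36 S1=31 S2=-15 S3=25 S4=59 blocked=[2]
Op 12: conn=36 S1=42 S2=-15 S3=25 S4=59 blocked=[2]
Op 13: conn=29 S1=42 S2=-15 S3=18 S4=59 blocked=[2]

Answer: S2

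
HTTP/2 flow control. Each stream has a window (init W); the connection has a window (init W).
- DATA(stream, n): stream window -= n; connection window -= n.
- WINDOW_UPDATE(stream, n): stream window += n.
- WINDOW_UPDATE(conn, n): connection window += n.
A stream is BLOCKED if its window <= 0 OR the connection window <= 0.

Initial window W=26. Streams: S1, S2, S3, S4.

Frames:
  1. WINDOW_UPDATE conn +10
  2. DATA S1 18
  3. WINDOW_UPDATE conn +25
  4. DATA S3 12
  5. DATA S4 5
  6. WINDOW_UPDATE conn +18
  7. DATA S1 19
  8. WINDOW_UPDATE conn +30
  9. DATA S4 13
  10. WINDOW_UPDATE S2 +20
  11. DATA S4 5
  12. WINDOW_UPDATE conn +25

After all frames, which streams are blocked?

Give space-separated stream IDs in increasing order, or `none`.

Answer: S1

Derivation:
Op 1: conn=36 S1=26 S2=26 S3=26 S4=26 blocked=[]
Op 2: conn=18 S1=8 S2=26 S3=26 S4=26 blocked=[]
Op 3: conn=43 S1=8 S2=26 S3=26 S4=26 blocked=[]
Op 4: conn=31 S1=8 S2=26 S3=14 S4=26 blocked=[]
Op 5: conn=26 S1=8 S2=26 S3=14 S4=21 blocked=[]
Op 6: conn=44 S1=8 S2=26 S3=14 S4=21 blocked=[]
Op 7: conn=25 S1=-11 S2=26 S3=14 S4=21 blocked=[1]
Op 8: conn=55 S1=-11 S2=26 S3=14 S4=21 blocked=[1]
Op 9: conn=42 S1=-11 S2=26 S3=14 S4=8 blocked=[1]
Op 10: conn=42 S1=-11 S2=46 S3=14 S4=8 blocked=[1]
Op 11: conn=37 S1=-11 S2=46 S3=14 S4=3 blocked=[1]
Op 12: conn=62 S1=-11 S2=46 S3=14 S4=3 blocked=[1]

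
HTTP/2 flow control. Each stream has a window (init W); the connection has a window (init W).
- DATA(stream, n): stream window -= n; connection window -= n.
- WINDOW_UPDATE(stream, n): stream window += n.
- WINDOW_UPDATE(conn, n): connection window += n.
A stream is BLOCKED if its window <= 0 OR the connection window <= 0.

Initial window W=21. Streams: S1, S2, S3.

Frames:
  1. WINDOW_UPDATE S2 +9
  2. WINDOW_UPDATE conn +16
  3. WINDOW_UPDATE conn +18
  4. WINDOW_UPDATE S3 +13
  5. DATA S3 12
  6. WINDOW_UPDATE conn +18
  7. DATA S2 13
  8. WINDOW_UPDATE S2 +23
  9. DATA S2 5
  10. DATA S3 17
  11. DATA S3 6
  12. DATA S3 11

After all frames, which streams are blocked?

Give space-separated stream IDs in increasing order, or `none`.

Op 1: conn=21 S1=21 S2=30 S3=21 blocked=[]
Op 2: conn=37 S1=21 S2=30 S3=21 blocked=[]
Op 3: conn=55 S1=21 S2=30 S3=21 blocked=[]
Op 4: conn=55 S1=21 S2=30 S3=34 blocked=[]
Op 5: conn=43 S1=21 S2=30 S3=22 blocked=[]
Op 6: conn=61 S1=21 S2=30 S3=22 blocked=[]
Op 7: conn=48 S1=21 S2=17 S3=22 blocked=[]
Op 8: conn=48 S1=21 S2=40 S3=22 blocked=[]
Op 9: conn=43 S1=21 S2=35 S3=22 blocked=[]
Op 10: conn=26 S1=21 S2=35 S3=5 blocked=[]
Op 11: conn=20 S1=21 S2=35 S3=-1 blocked=[3]
Op 12: conn=9 S1=21 S2=35 S3=-12 blocked=[3]

Answer: S3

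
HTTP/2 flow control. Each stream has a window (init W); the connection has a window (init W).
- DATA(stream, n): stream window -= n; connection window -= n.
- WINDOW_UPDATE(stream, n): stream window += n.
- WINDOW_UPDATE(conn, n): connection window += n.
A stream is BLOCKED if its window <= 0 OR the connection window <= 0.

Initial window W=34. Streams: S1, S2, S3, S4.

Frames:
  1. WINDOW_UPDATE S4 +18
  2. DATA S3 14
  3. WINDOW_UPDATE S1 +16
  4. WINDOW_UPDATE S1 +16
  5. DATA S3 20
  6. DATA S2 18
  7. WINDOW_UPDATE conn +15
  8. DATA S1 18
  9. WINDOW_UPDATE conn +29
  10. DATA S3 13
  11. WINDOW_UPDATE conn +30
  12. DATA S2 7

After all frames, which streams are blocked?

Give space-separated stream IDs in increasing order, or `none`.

Op 1: conn=34 S1=34 S2=34 S3=34 S4=52 blocked=[]
Op 2: conn=20 S1=34 S2=34 S3=20 S4=52 blocked=[]
Op 3: conn=20 S1=50 S2=34 S3=20 S4=52 blocked=[]
Op 4: conn=20 S1=66 S2=34 S3=20 S4=52 blocked=[]
Op 5: conn=0 S1=66 S2=34 S3=0 S4=52 blocked=[1, 2, 3, 4]
Op 6: conn=-18 S1=66 S2=16 S3=0 S4=52 blocked=[1, 2, 3, 4]
Op 7: conn=-3 S1=66 S2=16 S3=0 S4=52 blocked=[1, 2, 3, 4]
Op 8: conn=-21 S1=48 S2=16 S3=0 S4=52 blocked=[1, 2, 3, 4]
Op 9: conn=8 S1=48 S2=16 S3=0 S4=52 blocked=[3]
Op 10: conn=-5 S1=48 S2=16 S3=-13 S4=52 blocked=[1, 2, 3, 4]
Op 11: conn=25 S1=48 S2=16 S3=-13 S4=52 blocked=[3]
Op 12: conn=18 S1=48 S2=9 S3=-13 S4=52 blocked=[3]

Answer: S3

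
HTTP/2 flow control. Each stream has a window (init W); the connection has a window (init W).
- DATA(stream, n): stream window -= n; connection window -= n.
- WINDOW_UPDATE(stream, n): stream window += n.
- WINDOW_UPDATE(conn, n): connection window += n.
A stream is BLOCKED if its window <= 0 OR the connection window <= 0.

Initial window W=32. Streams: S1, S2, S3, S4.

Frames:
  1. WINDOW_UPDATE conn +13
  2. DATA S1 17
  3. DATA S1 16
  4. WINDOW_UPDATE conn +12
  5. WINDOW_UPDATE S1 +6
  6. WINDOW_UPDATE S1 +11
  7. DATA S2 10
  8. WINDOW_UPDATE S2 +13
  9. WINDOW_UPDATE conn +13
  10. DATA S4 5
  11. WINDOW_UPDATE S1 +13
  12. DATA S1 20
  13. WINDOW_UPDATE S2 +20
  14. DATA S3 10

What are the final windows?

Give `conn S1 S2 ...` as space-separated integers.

Op 1: conn=45 S1=32 S2=32 S3=32 S4=32 blocked=[]
Op 2: conn=28 S1=15 S2=32 S3=32 S4=32 blocked=[]
Op 3: conn=12 S1=-1 S2=32 S3=32 S4=32 blocked=[1]
Op 4: conn=24 S1=-1 S2=32 S3=32 S4=32 blocked=[1]
Op 5: conn=24 S1=5 S2=32 S3=32 S4=32 blocked=[]
Op 6: conn=24 S1=16 S2=32 S3=32 S4=32 blocked=[]
Op 7: conn=14 S1=16 S2=22 S3=32 S4=32 blocked=[]
Op 8: conn=14 S1=16 S2=35 S3=32 S4=32 blocked=[]
Op 9: conn=27 S1=16 S2=35 S3=32 S4=32 blocked=[]
Op 10: conn=22 S1=16 S2=35 S3=32 S4=27 blocked=[]
Op 11: conn=22 S1=29 S2=35 S3=32 S4=27 blocked=[]
Op 12: conn=2 S1=9 S2=35 S3=32 S4=27 blocked=[]
Op 13: conn=2 S1=9 S2=55 S3=32 S4=27 blocked=[]
Op 14: conn=-8 S1=9 S2=55 S3=22 S4=27 blocked=[1, 2, 3, 4]

Answer: -8 9 55 22 27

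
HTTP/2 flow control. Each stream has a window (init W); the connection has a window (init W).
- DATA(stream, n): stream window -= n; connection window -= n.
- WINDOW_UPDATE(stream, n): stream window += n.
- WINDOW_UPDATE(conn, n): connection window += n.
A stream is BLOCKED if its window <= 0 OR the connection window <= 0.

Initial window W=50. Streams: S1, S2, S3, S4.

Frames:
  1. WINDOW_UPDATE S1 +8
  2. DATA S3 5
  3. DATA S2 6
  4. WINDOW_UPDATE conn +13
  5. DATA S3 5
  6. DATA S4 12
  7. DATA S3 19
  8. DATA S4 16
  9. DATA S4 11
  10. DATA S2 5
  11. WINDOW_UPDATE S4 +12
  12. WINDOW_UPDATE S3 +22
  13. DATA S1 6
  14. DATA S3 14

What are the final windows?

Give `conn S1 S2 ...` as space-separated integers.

Answer: -36 52 39 29 23

Derivation:
Op 1: conn=50 S1=58 S2=50 S3=50 S4=50 blocked=[]
Op 2: conn=45 S1=58 S2=50 S3=45 S4=50 blocked=[]
Op 3: conn=39 S1=58 S2=44 S3=45 S4=50 blocked=[]
Op 4: conn=52 S1=58 S2=44 S3=45 S4=50 blocked=[]
Op 5: conn=47 S1=58 S2=44 S3=40 S4=50 blocked=[]
Op 6: conn=35 S1=58 S2=44 S3=40 S4=38 blocked=[]
Op 7: conn=16 S1=58 S2=44 S3=21 S4=38 blocked=[]
Op 8: conn=0 S1=58 S2=44 S3=21 S4=22 blocked=[1, 2, 3, 4]
Op 9: conn=-11 S1=58 S2=44 S3=21 S4=11 blocked=[1, 2, 3, 4]
Op 10: conn=-16 S1=58 S2=39 S3=21 S4=11 blocked=[1, 2, 3, 4]
Op 11: conn=-16 S1=58 S2=39 S3=21 S4=23 blocked=[1, 2, 3, 4]
Op 12: conn=-16 S1=58 S2=39 S3=43 S4=23 blocked=[1, 2, 3, 4]
Op 13: conn=-22 S1=52 S2=39 S3=43 S4=23 blocked=[1, 2, 3, 4]
Op 14: conn=-36 S1=52 S2=39 S3=29 S4=23 blocked=[1, 2, 3, 4]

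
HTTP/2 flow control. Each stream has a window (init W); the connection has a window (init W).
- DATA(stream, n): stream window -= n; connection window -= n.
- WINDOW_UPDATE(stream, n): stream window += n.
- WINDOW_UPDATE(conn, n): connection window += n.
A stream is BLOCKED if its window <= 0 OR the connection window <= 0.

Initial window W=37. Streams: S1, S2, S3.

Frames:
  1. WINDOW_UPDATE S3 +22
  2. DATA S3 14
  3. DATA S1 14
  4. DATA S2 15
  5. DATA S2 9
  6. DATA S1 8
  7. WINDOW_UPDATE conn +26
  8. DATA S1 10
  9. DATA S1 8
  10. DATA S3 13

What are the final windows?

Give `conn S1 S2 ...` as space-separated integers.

Op 1: conn=37 S1=37 S2=37 S3=59 blocked=[]
Op 2: conn=23 S1=37 S2=37 S3=45 blocked=[]
Op 3: conn=9 S1=23 S2=37 S3=45 blocked=[]
Op 4: conn=-6 S1=23 S2=22 S3=45 blocked=[1, 2, 3]
Op 5: conn=-15 S1=23 S2=13 S3=45 blocked=[1, 2, 3]
Op 6: conn=-23 S1=15 S2=13 S3=45 blocked=[1, 2, 3]
Op 7: conn=3 S1=15 S2=13 S3=45 blocked=[]
Op 8: conn=-7 S1=5 S2=13 S3=45 blocked=[1, 2, 3]
Op 9: conn=-15 S1=-3 S2=13 S3=45 blocked=[1, 2, 3]
Op 10: conn=-28 S1=-3 S2=13 S3=32 blocked=[1, 2, 3]

Answer: -28 -3 13 32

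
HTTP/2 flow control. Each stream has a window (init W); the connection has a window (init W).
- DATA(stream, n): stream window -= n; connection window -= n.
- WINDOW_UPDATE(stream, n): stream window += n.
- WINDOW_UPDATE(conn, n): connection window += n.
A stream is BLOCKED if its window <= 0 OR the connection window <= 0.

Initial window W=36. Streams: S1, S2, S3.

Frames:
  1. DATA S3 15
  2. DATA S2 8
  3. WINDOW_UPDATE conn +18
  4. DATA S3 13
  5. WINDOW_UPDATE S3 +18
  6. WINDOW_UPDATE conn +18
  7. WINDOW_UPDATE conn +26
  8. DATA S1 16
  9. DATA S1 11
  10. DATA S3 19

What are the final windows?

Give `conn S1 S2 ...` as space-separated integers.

Answer: 16 9 28 7

Derivation:
Op 1: conn=21 S1=36 S2=36 S3=21 blocked=[]
Op 2: conn=13 S1=36 S2=28 S3=21 blocked=[]
Op 3: conn=31 S1=36 S2=28 S3=21 blocked=[]
Op 4: conn=18 S1=36 S2=28 S3=8 blocked=[]
Op 5: conn=18 S1=36 S2=28 S3=26 blocked=[]
Op 6: conn=36 S1=36 S2=28 S3=26 blocked=[]
Op 7: conn=62 S1=36 S2=28 S3=26 blocked=[]
Op 8: conn=46 S1=20 S2=28 S3=26 blocked=[]
Op 9: conn=35 S1=9 S2=28 S3=26 blocked=[]
Op 10: conn=16 S1=9 S2=28 S3=7 blocked=[]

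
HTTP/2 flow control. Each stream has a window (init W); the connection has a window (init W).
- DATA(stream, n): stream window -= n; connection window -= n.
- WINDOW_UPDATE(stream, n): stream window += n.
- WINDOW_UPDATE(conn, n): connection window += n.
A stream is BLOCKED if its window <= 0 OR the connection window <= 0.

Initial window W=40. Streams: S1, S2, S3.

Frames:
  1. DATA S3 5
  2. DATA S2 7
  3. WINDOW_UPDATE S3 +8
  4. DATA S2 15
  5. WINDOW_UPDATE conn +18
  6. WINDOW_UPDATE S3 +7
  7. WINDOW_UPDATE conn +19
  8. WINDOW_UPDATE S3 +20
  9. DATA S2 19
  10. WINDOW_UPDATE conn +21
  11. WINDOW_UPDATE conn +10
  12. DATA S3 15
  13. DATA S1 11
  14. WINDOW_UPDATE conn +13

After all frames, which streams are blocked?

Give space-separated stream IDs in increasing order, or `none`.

Op 1: conn=35 S1=40 S2=40 S3=35 blocked=[]
Op 2: conn=28 S1=40 S2=33 S3=35 blocked=[]
Op 3: conn=28 S1=40 S2=33 S3=43 blocked=[]
Op 4: conn=13 S1=40 S2=18 S3=43 blocked=[]
Op 5: conn=31 S1=40 S2=18 S3=43 blocked=[]
Op 6: conn=31 S1=40 S2=18 S3=50 blocked=[]
Op 7: conn=50 S1=40 S2=18 S3=50 blocked=[]
Op 8: conn=50 S1=40 S2=18 S3=70 blocked=[]
Op 9: conn=31 S1=40 S2=-1 S3=70 blocked=[2]
Op 10: conn=52 S1=40 S2=-1 S3=70 blocked=[2]
Op 11: conn=62 S1=40 S2=-1 S3=70 blocked=[2]
Op 12: conn=47 S1=40 S2=-1 S3=55 blocked=[2]
Op 13: conn=36 S1=29 S2=-1 S3=55 blocked=[2]
Op 14: conn=49 S1=29 S2=-1 S3=55 blocked=[2]

Answer: S2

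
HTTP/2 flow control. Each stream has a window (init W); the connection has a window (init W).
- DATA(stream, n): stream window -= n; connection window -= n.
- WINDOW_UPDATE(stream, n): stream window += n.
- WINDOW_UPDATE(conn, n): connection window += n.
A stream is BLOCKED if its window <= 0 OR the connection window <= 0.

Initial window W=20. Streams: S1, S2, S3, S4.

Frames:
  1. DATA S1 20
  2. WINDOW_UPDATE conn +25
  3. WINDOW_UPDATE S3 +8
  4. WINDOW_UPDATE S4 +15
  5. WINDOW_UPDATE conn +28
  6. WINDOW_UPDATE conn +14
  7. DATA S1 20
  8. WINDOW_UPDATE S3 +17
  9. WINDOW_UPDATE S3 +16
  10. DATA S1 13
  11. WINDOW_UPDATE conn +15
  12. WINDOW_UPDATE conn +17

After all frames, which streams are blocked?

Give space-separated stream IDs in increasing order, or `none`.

Op 1: conn=0 S1=0 S2=20 S3=20 S4=20 blocked=[1, 2, 3, 4]
Op 2: conn=25 S1=0 S2=20 S3=20 S4=20 blocked=[1]
Op 3: conn=25 S1=0 S2=20 S3=28 S4=20 blocked=[1]
Op 4: conn=25 S1=0 S2=20 S3=28 S4=35 blocked=[1]
Op 5: conn=53 S1=0 S2=20 S3=28 S4=35 blocked=[1]
Op 6: conn=67 S1=0 S2=20 S3=28 S4=35 blocked=[1]
Op 7: conn=47 S1=-20 S2=20 S3=28 S4=35 blocked=[1]
Op 8: conn=47 S1=-20 S2=20 S3=45 S4=35 blocked=[1]
Op 9: conn=47 S1=-20 S2=20 S3=61 S4=35 blocked=[1]
Op 10: conn=34 S1=-33 S2=20 S3=61 S4=35 blocked=[1]
Op 11: conn=49 S1=-33 S2=20 S3=61 S4=35 blocked=[1]
Op 12: conn=66 S1=-33 S2=20 S3=61 S4=35 blocked=[1]

Answer: S1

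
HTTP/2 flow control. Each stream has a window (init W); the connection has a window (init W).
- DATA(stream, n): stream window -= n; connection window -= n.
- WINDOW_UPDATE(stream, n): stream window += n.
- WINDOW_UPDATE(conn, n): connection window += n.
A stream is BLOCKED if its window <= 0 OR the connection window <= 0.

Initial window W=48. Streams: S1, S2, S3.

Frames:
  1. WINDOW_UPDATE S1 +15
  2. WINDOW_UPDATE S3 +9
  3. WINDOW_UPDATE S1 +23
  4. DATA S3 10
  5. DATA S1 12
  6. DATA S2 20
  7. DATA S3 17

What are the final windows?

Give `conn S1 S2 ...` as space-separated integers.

Answer: -11 74 28 30

Derivation:
Op 1: conn=48 S1=63 S2=48 S3=48 blocked=[]
Op 2: conn=48 S1=63 S2=48 S3=57 blocked=[]
Op 3: conn=48 S1=86 S2=48 S3=57 blocked=[]
Op 4: conn=38 S1=86 S2=48 S3=47 blocked=[]
Op 5: conn=26 S1=74 S2=48 S3=47 blocked=[]
Op 6: conn=6 S1=74 S2=28 S3=47 blocked=[]
Op 7: conn=-11 S1=74 S2=28 S3=30 blocked=[1, 2, 3]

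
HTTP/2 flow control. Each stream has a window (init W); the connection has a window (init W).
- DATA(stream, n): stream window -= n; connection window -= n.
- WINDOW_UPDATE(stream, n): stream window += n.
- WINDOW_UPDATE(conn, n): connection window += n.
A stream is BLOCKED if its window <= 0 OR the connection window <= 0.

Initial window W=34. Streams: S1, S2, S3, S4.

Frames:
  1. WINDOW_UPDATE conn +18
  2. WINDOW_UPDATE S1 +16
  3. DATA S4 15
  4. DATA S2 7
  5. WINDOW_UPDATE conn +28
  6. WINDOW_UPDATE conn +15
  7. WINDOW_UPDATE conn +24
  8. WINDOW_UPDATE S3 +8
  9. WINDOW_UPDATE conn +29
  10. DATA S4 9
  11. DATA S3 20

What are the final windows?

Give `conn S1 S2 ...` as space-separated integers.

Op 1: conn=52 S1=34 S2=34 S3=34 S4=34 blocked=[]
Op 2: conn=52 S1=50 S2=34 S3=34 S4=34 blocked=[]
Op 3: conn=37 S1=50 S2=34 S3=34 S4=19 blocked=[]
Op 4: conn=30 S1=50 S2=27 S3=34 S4=19 blocked=[]
Op 5: conn=58 S1=50 S2=27 S3=34 S4=19 blocked=[]
Op 6: conn=73 S1=50 S2=27 S3=34 S4=19 blocked=[]
Op 7: conn=97 S1=50 S2=27 S3=34 S4=19 blocked=[]
Op 8: conn=97 S1=50 S2=27 S3=42 S4=19 blocked=[]
Op 9: conn=126 S1=50 S2=27 S3=42 S4=19 blocked=[]
Op 10: conn=117 S1=50 S2=27 S3=42 S4=10 blocked=[]
Op 11: conn=97 S1=50 S2=27 S3=22 S4=10 blocked=[]

Answer: 97 50 27 22 10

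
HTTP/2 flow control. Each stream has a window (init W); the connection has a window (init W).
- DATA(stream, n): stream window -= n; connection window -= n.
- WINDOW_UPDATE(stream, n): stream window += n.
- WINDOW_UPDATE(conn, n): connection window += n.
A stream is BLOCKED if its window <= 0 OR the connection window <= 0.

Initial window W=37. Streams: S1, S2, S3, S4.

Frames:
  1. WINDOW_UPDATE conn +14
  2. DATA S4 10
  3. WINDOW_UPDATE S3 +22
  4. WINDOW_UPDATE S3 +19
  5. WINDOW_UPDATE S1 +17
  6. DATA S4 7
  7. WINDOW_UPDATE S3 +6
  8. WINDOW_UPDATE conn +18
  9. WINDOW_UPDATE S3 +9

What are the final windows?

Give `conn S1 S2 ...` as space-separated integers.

Answer: 52 54 37 93 20

Derivation:
Op 1: conn=51 S1=37 S2=37 S3=37 S4=37 blocked=[]
Op 2: conn=41 S1=37 S2=37 S3=37 S4=27 blocked=[]
Op 3: conn=41 S1=37 S2=37 S3=59 S4=27 blocked=[]
Op 4: conn=41 S1=37 S2=37 S3=78 S4=27 blocked=[]
Op 5: conn=41 S1=54 S2=37 S3=78 S4=27 blocked=[]
Op 6: conn=34 S1=54 S2=37 S3=78 S4=20 blocked=[]
Op 7: conn=34 S1=54 S2=37 S3=84 S4=20 blocked=[]
Op 8: conn=52 S1=54 S2=37 S3=84 S4=20 blocked=[]
Op 9: conn=52 S1=54 S2=37 S3=93 S4=20 blocked=[]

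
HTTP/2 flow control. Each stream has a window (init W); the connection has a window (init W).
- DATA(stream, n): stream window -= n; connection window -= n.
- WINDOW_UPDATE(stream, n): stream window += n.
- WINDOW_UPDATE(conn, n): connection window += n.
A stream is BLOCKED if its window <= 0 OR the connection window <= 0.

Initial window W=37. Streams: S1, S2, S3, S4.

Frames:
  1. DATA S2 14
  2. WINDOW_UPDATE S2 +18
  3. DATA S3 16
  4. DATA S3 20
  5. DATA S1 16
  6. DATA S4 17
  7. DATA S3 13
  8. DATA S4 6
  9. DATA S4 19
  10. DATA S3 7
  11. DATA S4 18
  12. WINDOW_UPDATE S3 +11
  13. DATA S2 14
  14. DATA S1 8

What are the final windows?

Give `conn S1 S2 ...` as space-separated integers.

Answer: -131 13 27 -8 -23

Derivation:
Op 1: conn=23 S1=37 S2=23 S3=37 S4=37 blocked=[]
Op 2: conn=23 S1=37 S2=41 S3=37 S4=37 blocked=[]
Op 3: conn=7 S1=37 S2=41 S3=21 S4=37 blocked=[]
Op 4: conn=-13 S1=37 S2=41 S3=1 S4=37 blocked=[1, 2, 3, 4]
Op 5: conn=-29 S1=21 S2=41 S3=1 S4=37 blocked=[1, 2, 3, 4]
Op 6: conn=-46 S1=21 S2=41 S3=1 S4=20 blocked=[1, 2, 3, 4]
Op 7: conn=-59 S1=21 S2=41 S3=-12 S4=20 blocked=[1, 2, 3, 4]
Op 8: conn=-65 S1=21 S2=41 S3=-12 S4=14 blocked=[1, 2, 3, 4]
Op 9: conn=-84 S1=21 S2=41 S3=-12 S4=-5 blocked=[1, 2, 3, 4]
Op 10: conn=-91 S1=21 S2=41 S3=-19 S4=-5 blocked=[1, 2, 3, 4]
Op 11: conn=-109 S1=21 S2=41 S3=-19 S4=-23 blocked=[1, 2, 3, 4]
Op 12: conn=-109 S1=21 S2=41 S3=-8 S4=-23 blocked=[1, 2, 3, 4]
Op 13: conn=-123 S1=21 S2=27 S3=-8 S4=-23 blocked=[1, 2, 3, 4]
Op 14: conn=-131 S1=13 S2=27 S3=-8 S4=-23 blocked=[1, 2, 3, 4]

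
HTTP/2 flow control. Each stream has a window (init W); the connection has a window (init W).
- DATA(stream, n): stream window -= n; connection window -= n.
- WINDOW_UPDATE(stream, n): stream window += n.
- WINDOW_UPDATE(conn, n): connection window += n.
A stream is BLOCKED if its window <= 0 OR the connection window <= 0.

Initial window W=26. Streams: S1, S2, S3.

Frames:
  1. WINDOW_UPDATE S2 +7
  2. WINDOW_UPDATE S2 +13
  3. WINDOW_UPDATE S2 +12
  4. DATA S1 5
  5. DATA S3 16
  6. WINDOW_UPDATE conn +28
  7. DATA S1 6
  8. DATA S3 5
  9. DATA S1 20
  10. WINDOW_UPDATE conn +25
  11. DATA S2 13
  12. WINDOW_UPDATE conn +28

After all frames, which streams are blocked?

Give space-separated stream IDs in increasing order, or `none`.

Answer: S1

Derivation:
Op 1: conn=26 S1=26 S2=33 S3=26 blocked=[]
Op 2: conn=26 S1=26 S2=46 S3=26 blocked=[]
Op 3: conn=26 S1=26 S2=58 S3=26 blocked=[]
Op 4: conn=21 S1=21 S2=58 S3=26 blocked=[]
Op 5: conn=5 S1=21 S2=58 S3=10 blocked=[]
Op 6: conn=33 S1=21 S2=58 S3=10 blocked=[]
Op 7: conn=27 S1=15 S2=58 S3=10 blocked=[]
Op 8: conn=22 S1=15 S2=58 S3=5 blocked=[]
Op 9: conn=2 S1=-5 S2=58 S3=5 blocked=[1]
Op 10: conn=27 S1=-5 S2=58 S3=5 blocked=[1]
Op 11: conn=14 S1=-5 S2=45 S3=5 blocked=[1]
Op 12: conn=42 S1=-5 S2=45 S3=5 blocked=[1]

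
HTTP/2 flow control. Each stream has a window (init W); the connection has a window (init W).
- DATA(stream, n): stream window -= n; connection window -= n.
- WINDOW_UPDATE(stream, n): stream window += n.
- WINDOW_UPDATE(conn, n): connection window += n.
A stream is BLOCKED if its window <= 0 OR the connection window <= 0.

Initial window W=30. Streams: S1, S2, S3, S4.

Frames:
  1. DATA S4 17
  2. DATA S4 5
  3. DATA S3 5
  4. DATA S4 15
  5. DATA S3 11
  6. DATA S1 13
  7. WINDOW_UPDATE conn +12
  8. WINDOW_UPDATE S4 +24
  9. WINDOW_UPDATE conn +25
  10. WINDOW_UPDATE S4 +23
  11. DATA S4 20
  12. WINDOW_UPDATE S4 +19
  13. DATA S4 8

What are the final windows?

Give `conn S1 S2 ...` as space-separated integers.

Op 1: conn=13 S1=30 S2=30 S3=30 S4=13 blocked=[]
Op 2: conn=8 S1=30 S2=30 S3=30 S4=8 blocked=[]
Op 3: conn=3 S1=30 S2=30 S3=25 S4=8 blocked=[]
Op 4: conn=-12 S1=30 S2=30 S3=25 S4=-7 blocked=[1, 2, 3, 4]
Op 5: conn=-23 S1=30 S2=30 S3=14 S4=-7 blocked=[1, 2, 3, 4]
Op 6: conn=-36 S1=17 S2=30 S3=14 S4=-7 blocked=[1, 2, 3, 4]
Op 7: conn=-24 S1=17 S2=30 S3=14 S4=-7 blocked=[1, 2, 3, 4]
Op 8: conn=-24 S1=17 S2=30 S3=14 S4=17 blocked=[1, 2, 3, 4]
Op 9: conn=1 S1=17 S2=30 S3=14 S4=17 blocked=[]
Op 10: conn=1 S1=17 S2=30 S3=14 S4=40 blocked=[]
Op 11: conn=-19 S1=17 S2=30 S3=14 S4=20 blocked=[1, 2, 3, 4]
Op 12: conn=-19 S1=17 S2=30 S3=14 S4=39 blocked=[1, 2, 3, 4]
Op 13: conn=-27 S1=17 S2=30 S3=14 S4=31 blocked=[1, 2, 3, 4]

Answer: -27 17 30 14 31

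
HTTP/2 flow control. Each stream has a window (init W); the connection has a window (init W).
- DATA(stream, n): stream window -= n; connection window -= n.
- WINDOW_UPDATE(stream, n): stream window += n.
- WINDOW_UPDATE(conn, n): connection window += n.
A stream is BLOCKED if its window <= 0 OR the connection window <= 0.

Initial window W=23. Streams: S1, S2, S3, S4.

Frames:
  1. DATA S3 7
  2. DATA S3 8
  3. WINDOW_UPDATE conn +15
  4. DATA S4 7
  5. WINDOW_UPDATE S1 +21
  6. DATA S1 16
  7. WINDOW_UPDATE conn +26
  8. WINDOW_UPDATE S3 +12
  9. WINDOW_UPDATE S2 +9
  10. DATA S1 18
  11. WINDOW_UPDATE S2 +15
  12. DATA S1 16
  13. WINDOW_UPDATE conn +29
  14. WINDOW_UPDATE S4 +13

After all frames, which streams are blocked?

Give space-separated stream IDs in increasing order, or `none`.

Answer: S1

Derivation:
Op 1: conn=16 S1=23 S2=23 S3=16 S4=23 blocked=[]
Op 2: conn=8 S1=23 S2=23 S3=8 S4=23 blocked=[]
Op 3: conn=23 S1=23 S2=23 S3=8 S4=23 blocked=[]
Op 4: conn=16 S1=23 S2=23 S3=8 S4=16 blocked=[]
Op 5: conn=16 S1=44 S2=23 S3=8 S4=16 blocked=[]
Op 6: conn=0 S1=28 S2=23 S3=8 S4=16 blocked=[1, 2, 3, 4]
Op 7: conn=26 S1=28 S2=23 S3=8 S4=16 blocked=[]
Op 8: conn=26 S1=28 S2=23 S3=20 S4=16 blocked=[]
Op 9: conn=26 S1=28 S2=32 S3=20 S4=16 blocked=[]
Op 10: conn=8 S1=10 S2=32 S3=20 S4=16 blocked=[]
Op 11: conn=8 S1=10 S2=47 S3=20 S4=16 blocked=[]
Op 12: conn=-8 S1=-6 S2=47 S3=20 S4=16 blocked=[1, 2, 3, 4]
Op 13: conn=21 S1=-6 S2=47 S3=20 S4=16 blocked=[1]
Op 14: conn=21 S1=-6 S2=47 S3=20 S4=29 blocked=[1]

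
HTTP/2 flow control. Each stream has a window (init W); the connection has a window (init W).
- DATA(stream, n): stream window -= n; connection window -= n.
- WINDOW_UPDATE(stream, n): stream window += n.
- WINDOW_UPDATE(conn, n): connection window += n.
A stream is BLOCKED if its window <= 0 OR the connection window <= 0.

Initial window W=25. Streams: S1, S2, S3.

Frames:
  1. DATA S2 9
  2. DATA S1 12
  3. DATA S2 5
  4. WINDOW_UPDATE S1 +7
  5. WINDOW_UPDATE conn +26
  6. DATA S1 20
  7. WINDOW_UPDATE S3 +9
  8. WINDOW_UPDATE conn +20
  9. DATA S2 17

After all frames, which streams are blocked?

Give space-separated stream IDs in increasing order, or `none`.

Op 1: conn=16 S1=25 S2=16 S3=25 blocked=[]
Op 2: conn=4 S1=13 S2=16 S3=25 blocked=[]
Op 3: conn=-1 S1=13 S2=11 S3=25 blocked=[1, 2, 3]
Op 4: conn=-1 S1=20 S2=11 S3=25 blocked=[1, 2, 3]
Op 5: conn=25 S1=20 S2=11 S3=25 blocked=[]
Op 6: conn=5 S1=0 S2=11 S3=25 blocked=[1]
Op 7: conn=5 S1=0 S2=11 S3=34 blocked=[1]
Op 8: conn=25 S1=0 S2=11 S3=34 blocked=[1]
Op 9: conn=8 S1=0 S2=-6 S3=34 blocked=[1, 2]

Answer: S1 S2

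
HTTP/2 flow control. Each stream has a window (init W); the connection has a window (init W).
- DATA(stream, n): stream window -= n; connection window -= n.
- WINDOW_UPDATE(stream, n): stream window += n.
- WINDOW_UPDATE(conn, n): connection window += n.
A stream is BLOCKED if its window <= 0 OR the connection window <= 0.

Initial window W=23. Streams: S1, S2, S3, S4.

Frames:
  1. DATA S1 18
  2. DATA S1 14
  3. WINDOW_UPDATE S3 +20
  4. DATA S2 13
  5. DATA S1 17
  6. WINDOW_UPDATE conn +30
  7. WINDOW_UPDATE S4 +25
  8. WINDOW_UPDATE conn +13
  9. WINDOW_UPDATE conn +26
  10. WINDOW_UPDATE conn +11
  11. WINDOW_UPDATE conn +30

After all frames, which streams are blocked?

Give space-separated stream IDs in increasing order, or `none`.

Op 1: conn=5 S1=5 S2=23 S3=23 S4=23 blocked=[]
Op 2: conn=-9 S1=-9 S2=23 S3=23 S4=23 blocked=[1, 2, 3, 4]
Op 3: conn=-9 S1=-9 S2=23 S3=43 S4=23 blocked=[1, 2, 3, 4]
Op 4: conn=-22 S1=-9 S2=10 S3=43 S4=23 blocked=[1, 2, 3, 4]
Op 5: conn=-39 S1=-26 S2=10 S3=43 S4=23 blocked=[1, 2, 3, 4]
Op 6: conn=-9 S1=-26 S2=10 S3=43 S4=23 blocked=[1, 2, 3, 4]
Op 7: conn=-9 S1=-26 S2=10 S3=43 S4=48 blocked=[1, 2, 3, 4]
Op 8: conn=4 S1=-26 S2=10 S3=43 S4=48 blocked=[1]
Op 9: conn=30 S1=-26 S2=10 S3=43 S4=48 blocked=[1]
Op 10: conn=41 S1=-26 S2=10 S3=43 S4=48 blocked=[1]
Op 11: conn=71 S1=-26 S2=10 S3=43 S4=48 blocked=[1]

Answer: S1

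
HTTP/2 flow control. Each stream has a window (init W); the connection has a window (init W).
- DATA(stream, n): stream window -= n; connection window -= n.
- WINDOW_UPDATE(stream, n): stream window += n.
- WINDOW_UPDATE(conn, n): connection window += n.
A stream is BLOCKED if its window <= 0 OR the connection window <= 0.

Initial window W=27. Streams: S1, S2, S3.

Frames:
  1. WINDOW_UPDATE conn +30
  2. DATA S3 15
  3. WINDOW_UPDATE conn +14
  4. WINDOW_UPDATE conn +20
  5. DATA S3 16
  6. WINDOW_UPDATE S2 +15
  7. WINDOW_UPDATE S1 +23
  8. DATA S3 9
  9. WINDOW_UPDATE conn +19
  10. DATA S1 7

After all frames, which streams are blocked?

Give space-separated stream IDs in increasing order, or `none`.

Op 1: conn=57 S1=27 S2=27 S3=27 blocked=[]
Op 2: conn=42 S1=27 S2=27 S3=12 blocked=[]
Op 3: conn=56 S1=27 S2=27 S3=12 blocked=[]
Op 4: conn=76 S1=27 S2=27 S3=12 blocked=[]
Op 5: conn=60 S1=27 S2=27 S3=-4 blocked=[3]
Op 6: conn=60 S1=27 S2=42 S3=-4 blocked=[3]
Op 7: conn=60 S1=50 S2=42 S3=-4 blocked=[3]
Op 8: conn=51 S1=50 S2=42 S3=-13 blocked=[3]
Op 9: conn=70 S1=50 S2=42 S3=-13 blocked=[3]
Op 10: conn=63 S1=43 S2=42 S3=-13 blocked=[3]

Answer: S3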